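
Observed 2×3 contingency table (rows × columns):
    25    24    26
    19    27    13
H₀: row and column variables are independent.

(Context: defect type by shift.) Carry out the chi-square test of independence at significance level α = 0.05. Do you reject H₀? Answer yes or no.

reject H₀: no

Row totals [75, 59], col totals [44, 51, 39], n=134
χ² = (25−24.63)²/24.63 + (24−28.54)²/28.54 + (26−21.83)²/21.83 + (19−19.37)²/19.37 + (27−22.46)²/22.46 + (13−17.17)²/17.17 = 3.4670
df = 2
p-value (upper-tail) = 0.17667
At α=0.05: p ≥ α → fail to reject H₀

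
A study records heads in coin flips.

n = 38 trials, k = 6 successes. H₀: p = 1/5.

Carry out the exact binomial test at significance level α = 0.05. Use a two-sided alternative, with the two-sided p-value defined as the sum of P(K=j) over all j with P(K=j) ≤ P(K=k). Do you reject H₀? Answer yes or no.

Exact binomial: n=38, k=6, p₀=1/5=0.2000
P(X=j) = C(n,j)·p₀^j·(1−p₀)^(n−j); p = Σ P(X=j) over j with P(X=j) ≤ P(X=6)
p-value (two-sided) = 0.68504
At α=0.05: p ≥ α → fail to reject H₀

reject H₀: no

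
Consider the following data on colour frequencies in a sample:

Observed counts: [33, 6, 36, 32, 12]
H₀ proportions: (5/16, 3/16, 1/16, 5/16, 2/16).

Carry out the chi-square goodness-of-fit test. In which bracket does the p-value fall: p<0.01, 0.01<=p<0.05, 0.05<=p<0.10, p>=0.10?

n = 119; E_i = n·p_i = [37.19, 22.31, 7.44, 37.19, 14.88]
χ² = (33−37.19)²/37.19 + (6−22.31)²/22.31 + (36−7.44)²/7.44 + (32−37.19)²/37.19 + (12−14.88)²/14.88 = 123.3664
df = 4
p-value (upper-tail) = 0.00000
→ bracket: p<0.01

p-value bracket: p<0.01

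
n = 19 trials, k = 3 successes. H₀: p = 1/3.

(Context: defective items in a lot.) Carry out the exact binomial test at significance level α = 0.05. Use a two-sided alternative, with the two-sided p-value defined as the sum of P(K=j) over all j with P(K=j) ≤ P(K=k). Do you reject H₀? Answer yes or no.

Exact binomial: n=19, k=3, p₀=1/3=0.3333
P(X=j) = C(n,j)·p₀^j·(1−p₀)^(n−j); p = Σ P(X=j) over j with P(X=j) ≤ P(X=3)
p-value (two-sided) = 0.14343
At α=0.05: p ≥ α → fail to reject H₀

reject H₀: no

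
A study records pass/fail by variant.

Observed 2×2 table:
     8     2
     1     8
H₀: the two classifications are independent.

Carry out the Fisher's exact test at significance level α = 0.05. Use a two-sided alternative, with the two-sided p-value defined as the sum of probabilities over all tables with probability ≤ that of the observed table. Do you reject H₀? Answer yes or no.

Margins: r₁=10, r₂=9, c₁=9, c₂=10, n=19
p_obs = C(10,8)·C(9,1)/C(19,9); sum pmf over tables with pmf ≤ p_obs
p-value (two-sided) = 0.00548
At α=0.05: p < α → reject H₀

reject H₀: yes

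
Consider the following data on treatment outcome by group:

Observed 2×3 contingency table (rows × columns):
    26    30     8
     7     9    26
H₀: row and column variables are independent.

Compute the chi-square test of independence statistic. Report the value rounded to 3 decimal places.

Row totals [64, 42], col totals [33, 39, 34], n=106
χ² = (26−19.92)²/19.92 + (30−23.55)²/23.55 + (8−20.53)²/20.53 + (7−13.08)²/13.08 + (9−15.45)²/15.45 + (26−13.47)²/13.47 = 28.4353
df = 2

test statistic = 28.435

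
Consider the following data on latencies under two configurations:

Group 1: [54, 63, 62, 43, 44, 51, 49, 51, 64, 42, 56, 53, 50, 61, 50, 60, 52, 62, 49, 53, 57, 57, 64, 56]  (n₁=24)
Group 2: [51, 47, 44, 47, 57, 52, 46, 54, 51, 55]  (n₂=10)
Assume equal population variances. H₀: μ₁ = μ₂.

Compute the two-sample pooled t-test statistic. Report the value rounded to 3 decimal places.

x̄₁=54.292, s₁=6.557, n₁=24
x̄₂=50.400, s₂=4.274, n₂=10
s_p² = [23·6.557² + 9·4.274²]/32 = 36.0424
SE = √(s_p²·(1/24+1/10)) = 2.2596
t = (54.292−50.400)/2.2596 = 1.7222
df = 32

test statistic = 1.722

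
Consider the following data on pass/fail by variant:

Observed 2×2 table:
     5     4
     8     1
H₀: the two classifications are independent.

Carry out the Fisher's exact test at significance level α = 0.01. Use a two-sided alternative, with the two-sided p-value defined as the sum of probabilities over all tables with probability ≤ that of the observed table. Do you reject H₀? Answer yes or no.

Margins: r₁=9, r₂=9, c₁=13, c₂=5, n=18
p_obs = C(9,5)·C(9,8)/C(18,13); sum pmf over tables with pmf ≤ p_obs
p-value (two-sided) = 0.29412
At α=0.01: p ≥ α → fail to reject H₀

reject H₀: no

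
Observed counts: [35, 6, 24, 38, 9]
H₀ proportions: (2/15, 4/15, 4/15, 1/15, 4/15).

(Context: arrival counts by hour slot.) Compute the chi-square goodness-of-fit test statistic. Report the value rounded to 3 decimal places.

test statistic = 186.627

n = 112; E_i = n·p_i = [14.93, 29.87, 29.87, 7.47, 29.87]
χ² = (35−14.93)²/14.93 + (6−29.87)²/29.87 + (24−29.87)²/29.87 + (38−7.47)²/7.47 + (9−29.87)²/29.87 = 186.6272
df = 4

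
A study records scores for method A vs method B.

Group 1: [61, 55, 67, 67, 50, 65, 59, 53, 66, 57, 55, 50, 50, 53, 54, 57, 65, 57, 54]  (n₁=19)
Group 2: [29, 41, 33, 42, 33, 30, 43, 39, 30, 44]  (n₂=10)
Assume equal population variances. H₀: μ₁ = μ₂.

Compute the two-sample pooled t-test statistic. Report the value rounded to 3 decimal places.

test statistic = 9.177

x̄₁=57.632, s₁=5.899, n₁=19
x̄₂=36.400, s₂=5.967, n₂=10
s_p² = [18·5.899² + 9·5.967²]/27 = 35.0674
SE = √(s_p²·(1/19+1/10)) = 2.3135
t = (57.632−36.400)/2.3135 = 9.1772
df = 27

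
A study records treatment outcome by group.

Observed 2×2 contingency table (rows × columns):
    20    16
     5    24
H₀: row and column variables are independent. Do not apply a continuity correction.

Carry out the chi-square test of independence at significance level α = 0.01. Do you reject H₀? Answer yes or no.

reject H₀: yes

Row totals [36, 29], col totals [25, 40], n=65
χ² = (20−13.85)²/13.85 + (16−22.15)²/22.15 + (5−11.15)²/11.15 + (24−17.85)²/17.85 = 9.9617
df = 1
p-value (upper-tail) = 0.00160
At α=0.01: p < α → reject H₀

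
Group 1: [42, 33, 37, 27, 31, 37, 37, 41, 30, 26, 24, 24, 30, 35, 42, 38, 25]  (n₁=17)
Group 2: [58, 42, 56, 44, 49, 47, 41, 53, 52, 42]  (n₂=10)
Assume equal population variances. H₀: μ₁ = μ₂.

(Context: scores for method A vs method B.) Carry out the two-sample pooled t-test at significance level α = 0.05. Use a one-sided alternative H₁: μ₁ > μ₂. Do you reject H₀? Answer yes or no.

reject H₀: no

x̄₁=32.882, s₁=6.304, n₁=17
x̄₂=48.400, s₂=6.168, n₂=10
s_p² = [16·6.304² + 9·6.168²]/25 = 39.1266
SE = √(s_p²·(1/17+1/10)) = 2.4928
t = (32.882−48.400)/2.4928 = -6.2249
df = 25
p-value (one-sided, H₁ greater) = 1.00000
At α=0.05: p ≥ α → fail to reject H₀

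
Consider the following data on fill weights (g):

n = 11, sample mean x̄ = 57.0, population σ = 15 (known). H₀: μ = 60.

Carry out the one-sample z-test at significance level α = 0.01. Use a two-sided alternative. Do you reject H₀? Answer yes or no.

SE = σ/√n = 15/√11 = 4.5227
z = (x̄−μ₀)/SE = (57.0−60)/4.5227 = -0.6633
p-value (two-sided) = 0.50712
At α=0.01: p ≥ α → fail to reject H₀

reject H₀: no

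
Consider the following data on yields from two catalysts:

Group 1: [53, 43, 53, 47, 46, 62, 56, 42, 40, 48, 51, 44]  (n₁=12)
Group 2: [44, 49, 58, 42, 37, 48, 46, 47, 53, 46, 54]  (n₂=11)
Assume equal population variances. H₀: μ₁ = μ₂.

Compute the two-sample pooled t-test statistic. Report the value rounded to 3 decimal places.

test statistic = 0.432

x̄₁=48.750, s₁=6.454, n₁=12
x̄₂=47.636, s₂=5.853, n₂=11
s_p² = [11·6.454² + 10·5.853²]/21 = 38.1331
SE = √(s_p²·(1/12+1/11)) = 2.5777
t = (48.750−47.636)/2.5777 = 0.4320
df = 21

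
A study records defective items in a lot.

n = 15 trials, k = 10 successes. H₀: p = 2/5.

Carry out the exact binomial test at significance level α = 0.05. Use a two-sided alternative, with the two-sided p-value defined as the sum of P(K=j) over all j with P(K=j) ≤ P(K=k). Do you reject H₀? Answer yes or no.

Exact binomial: n=15, k=10, p₀=2/5=0.4000
P(X=j) = C(n,j)·p₀^j·(1−p₀)^(n−j); p = Σ P(X=j) over j with P(X=j) ≤ P(X=10)
p-value (two-sided) = 0.06095
At α=0.05: p ≥ α → fail to reject H₀

reject H₀: no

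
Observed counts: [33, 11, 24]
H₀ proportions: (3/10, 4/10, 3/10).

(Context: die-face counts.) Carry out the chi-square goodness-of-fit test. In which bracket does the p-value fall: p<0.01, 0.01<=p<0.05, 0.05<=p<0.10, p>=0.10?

p-value bracket: p<0.01

n = 68; E_i = n·p_i = [20.40, 27.20, 20.40]
χ² = (33−20.40)²/20.40 + (11−27.20)²/27.20 + (24−20.40)²/20.40 = 18.0662
df = 2
p-value (upper-tail) = 0.00012
→ bracket: p<0.01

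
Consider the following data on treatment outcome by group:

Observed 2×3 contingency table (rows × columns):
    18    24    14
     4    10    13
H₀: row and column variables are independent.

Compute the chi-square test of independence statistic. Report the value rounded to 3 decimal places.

test statistic = 5.215

Row totals [56, 27], col totals [22, 34, 27], n=83
χ² = (18−14.84)²/14.84 + (24−22.94)²/22.94 + (14−18.22)²/18.22 + (4−7.16)²/7.16 + (10−11.06)²/11.06 + (13−8.78)²/8.78 = 5.2149
df = 2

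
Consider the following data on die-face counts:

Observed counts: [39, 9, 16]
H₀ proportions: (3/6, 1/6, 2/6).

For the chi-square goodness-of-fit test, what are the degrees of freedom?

degrees of freedom = 2

df = k − 1 = 3 − 1 = 2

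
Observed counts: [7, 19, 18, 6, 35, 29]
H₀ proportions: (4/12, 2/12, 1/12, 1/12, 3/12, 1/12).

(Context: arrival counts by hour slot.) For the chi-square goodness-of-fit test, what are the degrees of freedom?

degrees of freedom = 5

df = k − 1 = 6 − 1 = 5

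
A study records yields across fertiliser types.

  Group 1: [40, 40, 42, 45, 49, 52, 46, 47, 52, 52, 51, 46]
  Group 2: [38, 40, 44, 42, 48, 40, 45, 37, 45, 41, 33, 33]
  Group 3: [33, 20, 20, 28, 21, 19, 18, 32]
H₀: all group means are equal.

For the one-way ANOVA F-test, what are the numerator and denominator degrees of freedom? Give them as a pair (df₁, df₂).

k = 3 groups, N = 32 total
df = (k−1, N−k) = (3−1, 32−3) = (2, 29)

degrees of freedom = [2, 29]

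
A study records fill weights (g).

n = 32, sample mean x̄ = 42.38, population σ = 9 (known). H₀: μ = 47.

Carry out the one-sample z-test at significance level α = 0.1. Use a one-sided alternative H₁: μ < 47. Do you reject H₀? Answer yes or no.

reject H₀: yes

SE = σ/√n = 9/√32 = 1.5910
z = (x̄−μ₀)/SE = (42.38−47)/1.5910 = -2.9039
p-value (one-sided, H₁ less) = 0.00184
At α=0.1: p < α → reject H₀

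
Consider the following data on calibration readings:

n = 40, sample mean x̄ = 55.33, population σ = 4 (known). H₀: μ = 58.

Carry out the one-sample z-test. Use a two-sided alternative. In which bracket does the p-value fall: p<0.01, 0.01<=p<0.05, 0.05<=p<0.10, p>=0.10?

SE = σ/√n = 4/√40 = 0.6325
z = (x̄−μ₀)/SE = (55.33−58)/0.6325 = -4.2216
p-value (two-sided) = 0.00002
→ bracket: p<0.01

p-value bracket: p<0.01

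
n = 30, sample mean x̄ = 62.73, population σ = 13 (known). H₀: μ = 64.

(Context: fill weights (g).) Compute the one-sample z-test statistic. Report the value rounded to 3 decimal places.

SE = σ/√n = 13/√30 = 2.3735
z = (x̄−μ₀)/SE = (62.73−64)/2.3735 = -0.5351

test statistic = -0.535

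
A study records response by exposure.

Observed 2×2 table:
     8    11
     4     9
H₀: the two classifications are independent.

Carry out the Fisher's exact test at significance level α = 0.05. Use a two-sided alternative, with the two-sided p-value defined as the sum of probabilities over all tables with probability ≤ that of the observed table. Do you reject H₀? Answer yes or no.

reject H₀: no

Margins: r₁=19, r₂=13, c₁=12, c₂=20, n=32
p_obs = C(19,8)·C(13,4)/C(32,12); sum pmf over tables with pmf ≤ p_obs
p-value (two-sided) = 0.71279
At α=0.05: p ≥ α → fail to reject H₀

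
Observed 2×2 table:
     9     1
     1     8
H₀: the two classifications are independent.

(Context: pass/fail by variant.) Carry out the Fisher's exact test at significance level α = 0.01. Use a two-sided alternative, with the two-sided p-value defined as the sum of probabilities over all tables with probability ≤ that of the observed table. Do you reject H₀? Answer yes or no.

reject H₀: yes

Margins: r₁=10, r₂=9, c₁=10, c₂=9, n=19
p_obs = C(10,9)·C(9,1)/C(19,10); sum pmf over tables with pmf ≤ p_obs
p-value (two-sided) = 0.00109
At α=0.01: p < α → reject H₀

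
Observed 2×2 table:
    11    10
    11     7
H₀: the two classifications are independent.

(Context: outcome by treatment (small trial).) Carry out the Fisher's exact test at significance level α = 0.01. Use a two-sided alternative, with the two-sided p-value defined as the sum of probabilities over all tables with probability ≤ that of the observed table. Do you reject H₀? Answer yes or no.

Margins: r₁=21, r₂=18, c₁=22, c₂=17, n=39
p_obs = C(21,11)·C(18,11)/C(39,22); sum pmf over tables with pmf ≤ p_obs
p-value (two-sided) = 0.74791
At α=0.01: p ≥ α → fail to reject H₀

reject H₀: no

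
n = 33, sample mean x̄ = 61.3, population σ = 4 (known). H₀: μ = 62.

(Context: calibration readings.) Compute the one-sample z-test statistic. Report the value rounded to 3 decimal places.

SE = σ/√n = 4/√33 = 0.6963
z = (x̄−μ₀)/SE = (61.3−62)/0.6963 = -1.0053

test statistic = -1.005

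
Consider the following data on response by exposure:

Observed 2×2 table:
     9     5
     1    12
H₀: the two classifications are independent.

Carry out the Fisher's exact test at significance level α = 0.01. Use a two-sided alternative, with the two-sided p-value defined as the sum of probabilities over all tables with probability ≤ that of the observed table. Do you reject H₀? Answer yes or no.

reject H₀: yes

Margins: r₁=14, r₂=13, c₁=10, c₂=17, n=27
p_obs = C(14,9)·C(13,1)/C(27,10); sum pmf over tables with pmf ≤ p_obs
p-value (two-sided) = 0.00442
At α=0.01: p < α → reject H₀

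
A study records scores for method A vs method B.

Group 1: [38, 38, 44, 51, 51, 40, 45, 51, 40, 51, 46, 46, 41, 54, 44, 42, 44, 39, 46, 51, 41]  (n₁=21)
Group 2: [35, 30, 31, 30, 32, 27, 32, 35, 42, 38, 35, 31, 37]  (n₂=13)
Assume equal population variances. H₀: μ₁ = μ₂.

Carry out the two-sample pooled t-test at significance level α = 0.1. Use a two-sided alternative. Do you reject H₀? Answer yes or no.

x̄₁=44.905, s₁=4.959, n₁=21
x̄₂=33.462, s₂=4.034, n₂=13
s_p² = [20·4.959² + 12·4.034²]/32 = 21.4700
SE = √(s_p²·(1/21+1/13)) = 1.6352
t = (44.905−33.462)/1.6352 = 6.9980
df = 32
p-value (two-sided) = 0.00000
At α=0.1: p < α → reject H₀

reject H₀: yes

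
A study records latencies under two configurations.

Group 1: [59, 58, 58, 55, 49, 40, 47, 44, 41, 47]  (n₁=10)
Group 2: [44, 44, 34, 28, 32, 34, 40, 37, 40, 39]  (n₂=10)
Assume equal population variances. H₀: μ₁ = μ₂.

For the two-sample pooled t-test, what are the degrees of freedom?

degrees of freedom = 18

df = n₁ + n₂ − 2 = 10 + 10 − 2 = 18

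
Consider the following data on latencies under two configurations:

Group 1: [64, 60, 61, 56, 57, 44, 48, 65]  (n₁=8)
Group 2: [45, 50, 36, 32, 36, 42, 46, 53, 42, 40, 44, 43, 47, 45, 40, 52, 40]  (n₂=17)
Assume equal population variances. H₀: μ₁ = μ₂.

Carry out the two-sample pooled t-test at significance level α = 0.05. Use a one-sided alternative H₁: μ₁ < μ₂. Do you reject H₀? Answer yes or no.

x̄₁=56.875, s₁=7.453, n₁=8
x̄₂=43.118, s₂=5.656, n₂=17
s_p² = [7·7.453² + 16·5.656²]/23 = 39.1582
SE = √(s_p²·(1/8+1/17)) = 2.6829
t = (56.875−43.118)/2.6829 = 5.1277
df = 23
p-value (one-sided, H₁ less) = 0.99998
At α=0.05: p ≥ α → fail to reject H₀

reject H₀: no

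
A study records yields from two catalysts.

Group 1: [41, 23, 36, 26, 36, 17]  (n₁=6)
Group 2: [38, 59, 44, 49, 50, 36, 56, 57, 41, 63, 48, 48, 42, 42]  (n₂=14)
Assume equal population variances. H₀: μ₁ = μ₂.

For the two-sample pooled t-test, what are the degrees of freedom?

df = n₁ + n₂ − 2 = 6 + 14 − 2 = 18

degrees of freedom = 18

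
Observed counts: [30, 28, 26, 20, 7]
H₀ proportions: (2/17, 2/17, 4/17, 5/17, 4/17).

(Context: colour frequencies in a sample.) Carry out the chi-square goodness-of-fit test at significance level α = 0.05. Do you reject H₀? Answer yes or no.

n = 111; E_i = n·p_i = [13.06, 13.06, 26.12, 32.65, 26.12]
χ² = (30−13.06)²/13.06 + (28−13.06)²/13.06 + (26−26.12)²/26.12 + (20−32.65)²/32.65 + (7−26.12)²/26.12 = 57.9662
df = 4
p-value (upper-tail) = 0.00000
At α=0.05: p < α → reject H₀

reject H₀: yes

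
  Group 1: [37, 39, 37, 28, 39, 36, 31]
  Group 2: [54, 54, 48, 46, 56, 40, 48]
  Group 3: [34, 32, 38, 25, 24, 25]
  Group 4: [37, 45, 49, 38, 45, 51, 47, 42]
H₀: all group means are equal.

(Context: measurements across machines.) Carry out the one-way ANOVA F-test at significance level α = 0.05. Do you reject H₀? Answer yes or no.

Group means [35.29, 49.43, 29.67, 44.25], grand mean 40.179
SSB = Σnᵢ(x̄ᵢ−x̄)² = 1562.131; SSW = ΣΣ(x−x̄ᵢ)² = 637.976
MSB = 1562.131/3 = 520.7103; MSW = 637.976/24 = 26.5823
F = MSB/MSW = 19.5886
df = (3, 24)
p-value (upper-tail) = 0.00000
At α=0.05: p < α → reject H₀

reject H₀: yes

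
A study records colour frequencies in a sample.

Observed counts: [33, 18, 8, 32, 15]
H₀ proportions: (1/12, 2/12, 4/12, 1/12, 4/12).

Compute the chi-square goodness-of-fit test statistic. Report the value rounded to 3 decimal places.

n = 106; E_i = n·p_i = [8.83, 17.67, 35.33, 8.83, 35.33]
χ² = (33−8.83)²/8.83 + (18−17.67)²/17.67 + (8−35.33)²/35.33 + (32−8.83)²/8.83 + (15−35.33)²/35.33 = 159.7264
df = 4

test statistic = 159.726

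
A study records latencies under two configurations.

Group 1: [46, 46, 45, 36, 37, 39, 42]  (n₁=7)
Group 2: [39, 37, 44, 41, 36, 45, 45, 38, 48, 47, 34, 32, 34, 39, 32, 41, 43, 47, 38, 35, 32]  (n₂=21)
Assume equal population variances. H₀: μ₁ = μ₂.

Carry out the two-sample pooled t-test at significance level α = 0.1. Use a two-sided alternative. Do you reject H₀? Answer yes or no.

x̄₁=41.571, s₁=4.276, n₁=7
x̄₂=39.381, s₂=5.268, n₂=21
s_p² = [6·4.276² + 20·5.268²]/26 = 25.5641
SE = √(s_p²·(1/7+1/21)) = 2.2067
t = (41.571−39.381)/2.2067 = 0.9927
df = 26
p-value (two-sided) = 0.33002
At α=0.1: p ≥ α → fail to reject H₀

reject H₀: no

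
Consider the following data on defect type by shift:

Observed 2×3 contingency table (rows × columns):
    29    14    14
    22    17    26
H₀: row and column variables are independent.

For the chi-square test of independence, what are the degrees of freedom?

df = (r−1)(c−1) = (2−1)·(3−1) = 2

degrees of freedom = 2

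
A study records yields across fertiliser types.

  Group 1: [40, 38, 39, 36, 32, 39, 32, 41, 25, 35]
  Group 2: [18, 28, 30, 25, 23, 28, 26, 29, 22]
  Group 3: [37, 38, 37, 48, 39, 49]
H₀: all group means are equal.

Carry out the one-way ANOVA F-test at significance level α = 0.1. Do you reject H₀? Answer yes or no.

reject H₀: yes

Group means [35.70, 25.44, 41.33], grand mean 33.360
SSB = Σnᵢ(x̄ᵢ−x̄)² = 1000.104; SSW = ΣΣ(x−x̄ᵢ)² = 493.656
MSB = 1000.104/2 = 500.0522; MSW = 493.656/22 = 22.4389
F = MSB/MSW = 22.2851
df = (2, 22)
p-value (upper-tail) = 0.00001
At α=0.1: p < α → reject H₀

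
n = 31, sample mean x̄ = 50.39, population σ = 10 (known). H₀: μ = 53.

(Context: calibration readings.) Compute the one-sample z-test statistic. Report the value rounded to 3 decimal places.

SE = σ/√n = 10/√31 = 1.7961
z = (x̄−μ₀)/SE = (50.39−53)/1.7961 = -1.4532

test statistic = -1.453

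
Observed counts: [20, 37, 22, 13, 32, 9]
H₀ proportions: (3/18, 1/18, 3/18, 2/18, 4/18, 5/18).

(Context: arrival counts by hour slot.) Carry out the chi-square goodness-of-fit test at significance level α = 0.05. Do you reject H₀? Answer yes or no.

reject H₀: yes

n = 133; E_i = n·p_i = [22.17, 7.39, 22.17, 14.78, 29.56, 36.94]
χ² = (20−22.17)²/22.17 + (37−7.39)²/7.39 + (22−22.17)²/22.17 + (13−14.78)²/14.78 + (32−29.56)²/29.56 + (9−36.94)²/36.94 = 140.4331
df = 5
p-value (upper-tail) = 0.00000
At α=0.05: p < α → reject H₀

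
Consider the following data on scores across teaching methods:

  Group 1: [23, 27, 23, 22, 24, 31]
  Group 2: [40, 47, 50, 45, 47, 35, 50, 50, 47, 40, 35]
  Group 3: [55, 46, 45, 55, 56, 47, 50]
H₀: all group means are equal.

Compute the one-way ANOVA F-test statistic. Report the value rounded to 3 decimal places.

test statistic = 46.063

Group means [25.00, 44.18, 50.57], grand mean 41.250
SSB = Σnᵢ(x̄ᵢ−x̄)² = 2287.149; SSW = ΣΣ(x−x̄ᵢ)² = 521.351
MSB = 2287.149/2 = 1143.5747; MSW = 521.351/21 = 24.8262
F = MSB/MSW = 46.0632
df = (2, 21)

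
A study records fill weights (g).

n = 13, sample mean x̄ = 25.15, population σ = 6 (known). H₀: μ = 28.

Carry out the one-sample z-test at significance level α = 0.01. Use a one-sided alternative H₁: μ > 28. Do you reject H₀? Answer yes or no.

SE = σ/√n = 6/√13 = 1.6641
z = (x̄−μ₀)/SE = (25.15−28)/1.6641 = -1.7126
p-value (one-sided, H₁ greater) = 0.95661
At α=0.01: p ≥ α → fail to reject H₀

reject H₀: no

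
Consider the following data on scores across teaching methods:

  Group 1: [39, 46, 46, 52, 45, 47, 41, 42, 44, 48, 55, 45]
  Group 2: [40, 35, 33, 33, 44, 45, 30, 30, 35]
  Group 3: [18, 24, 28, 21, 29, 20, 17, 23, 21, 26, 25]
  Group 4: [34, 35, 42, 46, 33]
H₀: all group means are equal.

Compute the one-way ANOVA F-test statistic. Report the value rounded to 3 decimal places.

test statistic = 44.666

Group means [45.83, 36.11, 22.91, 38.00], grand mean 35.595
SSB = Σnᵢ(x̄ᵢ−x̄)² = 3059.454; SSW = ΣΣ(x−x̄ᵢ)² = 753.465
MSB = 3059.454/3 = 1019.8181; MSW = 753.465/33 = 22.8323
F = MSB/MSW = 44.6657
df = (3, 33)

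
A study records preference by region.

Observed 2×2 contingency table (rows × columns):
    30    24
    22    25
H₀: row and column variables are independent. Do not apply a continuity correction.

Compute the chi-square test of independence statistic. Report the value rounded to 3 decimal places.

test statistic = 0.770

Row totals [54, 47], col totals [52, 49], n=101
χ² = (30−27.80)²/27.80 + (24−26.20)²/26.20 + (22−24.20)²/24.20 + (25−22.80)²/22.80 = 0.7697
df = 1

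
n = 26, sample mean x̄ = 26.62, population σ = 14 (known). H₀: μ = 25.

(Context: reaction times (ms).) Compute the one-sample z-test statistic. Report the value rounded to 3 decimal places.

test statistic = 0.590

SE = σ/√n = 14/√26 = 2.7456
z = (x̄−μ₀)/SE = (26.62−25)/2.7456 = 0.5900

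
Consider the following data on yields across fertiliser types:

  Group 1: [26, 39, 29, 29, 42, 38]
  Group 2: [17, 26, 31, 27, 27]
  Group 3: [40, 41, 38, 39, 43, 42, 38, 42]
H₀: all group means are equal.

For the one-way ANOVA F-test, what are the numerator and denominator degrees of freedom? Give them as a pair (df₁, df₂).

k = 3 groups, N = 19 total
df = (k−1, N−k) = (3−1, 19−3) = (2, 16)

degrees of freedom = [2, 16]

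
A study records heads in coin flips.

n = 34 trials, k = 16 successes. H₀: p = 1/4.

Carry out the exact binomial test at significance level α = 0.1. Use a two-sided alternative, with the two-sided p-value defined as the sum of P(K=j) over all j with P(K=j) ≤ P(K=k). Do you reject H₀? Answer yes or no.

reject H₀: yes

Exact binomial: n=34, k=16, p₀=1/4=0.2500
P(X=j) = C(n,j)·p₀^j·(1−p₀)^(n−j); p = Σ P(X=j) over j with P(X=j) ≤ P(X=16)
p-value (two-sided) = 0.00505
At α=0.1: p < α → reject H₀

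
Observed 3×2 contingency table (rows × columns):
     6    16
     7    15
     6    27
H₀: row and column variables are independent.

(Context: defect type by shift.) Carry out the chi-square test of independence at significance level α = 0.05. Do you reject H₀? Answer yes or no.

reject H₀: no

Row totals [22, 22, 33], col totals [19, 58], n=77
χ² = (6−5.43)²/5.43 + (16−16.57)²/16.57 + (7−5.43)²/5.43 + (15−16.57)²/16.57 + (6−8.14)²/8.14 + (27−24.86)²/24.86 = 1.4324
df = 2
p-value (upper-tail) = 0.48861
At α=0.05: p ≥ α → fail to reject H₀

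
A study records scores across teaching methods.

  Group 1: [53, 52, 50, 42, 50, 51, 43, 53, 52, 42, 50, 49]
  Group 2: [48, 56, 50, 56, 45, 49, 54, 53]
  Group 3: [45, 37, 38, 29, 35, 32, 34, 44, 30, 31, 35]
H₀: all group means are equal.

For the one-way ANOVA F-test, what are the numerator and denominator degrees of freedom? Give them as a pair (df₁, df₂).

k = 3 groups, N = 31 total
df = (k−1, N−k) = (3−1, 31−3) = (2, 28)

degrees of freedom = [2, 28]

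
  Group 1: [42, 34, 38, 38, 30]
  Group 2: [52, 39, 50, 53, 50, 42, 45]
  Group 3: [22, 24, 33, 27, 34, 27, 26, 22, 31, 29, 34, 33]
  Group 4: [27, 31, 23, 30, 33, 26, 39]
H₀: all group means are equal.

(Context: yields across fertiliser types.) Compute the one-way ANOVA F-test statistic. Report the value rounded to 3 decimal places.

Group means [36.40, 47.29, 28.50, 29.86], grand mean 34.323
SSB = Σnᵢ(x̄ᵢ−x̄)² = 1744.288; SSW = ΣΣ(x−x̄ᵢ)² = 642.486
MSB = 1744.288/3 = 581.4295; MSW = 642.486/27 = 23.7958
F = MSB/MSW = 24.4342
df = (3, 27)

test statistic = 24.434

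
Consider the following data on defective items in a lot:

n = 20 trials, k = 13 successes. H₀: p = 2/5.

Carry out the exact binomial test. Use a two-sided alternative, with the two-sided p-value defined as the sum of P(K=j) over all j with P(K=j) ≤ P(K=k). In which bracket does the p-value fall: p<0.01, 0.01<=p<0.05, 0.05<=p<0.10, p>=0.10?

Exact binomial: n=20, k=13, p₀=2/5=0.4000
P(X=j) = C(n,j)·p₀^j·(1−p₀)^(n−j); p = Σ P(X=j) over j with P(X=j) ≤ P(X=13)
p-value (two-sided) = 0.03699
→ bracket: 0.01<=p<0.05

p-value bracket: 0.01<=p<0.05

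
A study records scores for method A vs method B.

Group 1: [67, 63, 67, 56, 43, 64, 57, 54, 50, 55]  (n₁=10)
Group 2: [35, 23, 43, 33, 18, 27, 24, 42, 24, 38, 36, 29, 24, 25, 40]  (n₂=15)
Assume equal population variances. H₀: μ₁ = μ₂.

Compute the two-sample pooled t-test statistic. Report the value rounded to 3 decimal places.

x̄₁=57.600, s₁=7.749, n₁=10
x̄₂=30.733, s₂=7.905, n₂=15
s_p² = [9·7.749² + 14·7.905²]/23 = 61.5362
SE = √(s_p²·(1/10+1/15)) = 3.2025
t = (57.600−30.733)/3.2025 = 8.3893
df = 23

test statistic = 8.389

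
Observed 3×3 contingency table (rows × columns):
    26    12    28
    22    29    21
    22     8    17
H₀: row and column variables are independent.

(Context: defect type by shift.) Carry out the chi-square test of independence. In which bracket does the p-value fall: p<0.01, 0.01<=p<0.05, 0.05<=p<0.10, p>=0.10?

p-value bracket: 0.01<=p<0.05

Row totals [66, 72, 47], col totals [70, 49, 66], n=185
χ² = (26−24.97)²/24.97 + (12−17.48)²/17.48 + (28−23.55)²/23.55 + (22−27.24)²/27.24 + (29−19.07)²/19.07 + (21−25.69)²/25.69 + (22−17.78)²/17.78 + (8−12.45)²/12.45 + (17−16.77)²/16.77 = 12.2304
df = 4
p-value (upper-tail) = 0.01572
→ bracket: 0.01<=p<0.05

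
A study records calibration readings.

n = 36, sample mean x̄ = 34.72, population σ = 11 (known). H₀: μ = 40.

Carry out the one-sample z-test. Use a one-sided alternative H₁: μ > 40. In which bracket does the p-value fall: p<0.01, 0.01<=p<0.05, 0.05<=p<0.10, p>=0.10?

p-value bracket: p>=0.10

SE = σ/√n = 11/√36 = 1.8333
z = (x̄−μ₀)/SE = (34.72−40)/1.8333 = -2.8800
p-value (one-sided, H₁ greater) = 0.99801
→ bracket: p>=0.10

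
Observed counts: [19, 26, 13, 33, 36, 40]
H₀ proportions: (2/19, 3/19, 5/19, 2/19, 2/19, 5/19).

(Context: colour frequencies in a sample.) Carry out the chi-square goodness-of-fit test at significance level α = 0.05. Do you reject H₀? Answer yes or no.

reject H₀: yes

n = 167; E_i = n·p_i = [17.58, 26.37, 43.95, 17.58, 17.58, 43.95]
χ² = (19−17.58)²/17.58 + (26−26.37)²/26.37 + (13−43.95)²/43.95 + (33−17.58)²/17.58 + (36−17.58)²/17.58 + (40−43.95)²/43.95 = 55.0990
df = 5
p-value (upper-tail) = 0.00000
At α=0.05: p < α → reject H₀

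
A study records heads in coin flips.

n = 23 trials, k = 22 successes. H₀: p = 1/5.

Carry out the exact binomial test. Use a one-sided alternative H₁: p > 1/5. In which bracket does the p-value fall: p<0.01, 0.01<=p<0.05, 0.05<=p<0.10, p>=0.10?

Exact binomial: n=23, k=22, p₀=1/5=0.2000
P(X≥22) from Σ C(n,i)·p₀^i·(1−p₀)^(n−i)
p-value (one-sided, H₁ greater) = 0.00000
→ bracket: p<0.01

p-value bracket: p<0.01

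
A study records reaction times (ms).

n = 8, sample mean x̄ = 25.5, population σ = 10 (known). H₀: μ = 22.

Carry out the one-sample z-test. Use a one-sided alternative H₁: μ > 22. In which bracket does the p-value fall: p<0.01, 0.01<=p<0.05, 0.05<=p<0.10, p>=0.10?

SE = σ/√n = 10/√8 = 3.5355
z = (x̄−μ₀)/SE = (25.5−22)/3.5355 = 0.9899
p-value (one-sided, H₁ greater) = 0.16110
→ bracket: p>=0.10

p-value bracket: p>=0.10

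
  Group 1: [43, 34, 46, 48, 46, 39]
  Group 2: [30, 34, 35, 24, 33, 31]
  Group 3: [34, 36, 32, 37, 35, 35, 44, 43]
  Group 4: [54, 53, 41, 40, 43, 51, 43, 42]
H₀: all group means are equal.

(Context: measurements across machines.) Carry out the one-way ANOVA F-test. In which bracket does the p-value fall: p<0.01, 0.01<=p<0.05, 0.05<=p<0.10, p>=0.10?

p-value bracket: p<0.01

Group means [42.67, 31.17, 37.00, 45.88], grand mean 39.500
SSB = Σnᵢ(x̄ᵢ−x̄)² = 851.958; SSW = ΣΣ(x−x̄ᵢ)² = 579.042
MSB = 851.958/3 = 283.9861; MSW = 579.042/24 = 24.1267
F = MSB/MSW = 11.7706
df = (3, 24)
p-value (upper-tail) = 0.00006
→ bracket: p<0.01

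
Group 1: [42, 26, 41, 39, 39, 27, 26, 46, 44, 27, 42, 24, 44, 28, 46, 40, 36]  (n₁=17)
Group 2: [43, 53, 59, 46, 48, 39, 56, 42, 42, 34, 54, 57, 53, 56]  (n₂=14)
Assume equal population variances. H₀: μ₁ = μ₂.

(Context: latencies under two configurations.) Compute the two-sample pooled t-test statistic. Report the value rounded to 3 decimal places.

test statistic = -4.351

x̄₁=36.294, s₁=8.014, n₁=17
x̄₂=48.714, s₂=7.780, n₂=14
s_p² = [16·8.014² + 13·7.780²]/29 = 62.5651
SE = √(s_p²·(1/17+1/14)) = 2.8547
t = (36.294−48.714)/2.8547 = -4.3508
df = 29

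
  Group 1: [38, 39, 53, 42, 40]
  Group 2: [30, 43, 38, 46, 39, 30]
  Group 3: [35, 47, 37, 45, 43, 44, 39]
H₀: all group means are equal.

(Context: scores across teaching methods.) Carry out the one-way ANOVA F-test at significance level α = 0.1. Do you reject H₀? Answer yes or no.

reject H₀: no

Group means [42.40, 37.67, 41.43], grand mean 40.444
SSB = Σnᵢ(x̄ᵢ−x̄)² = 72.197; SSW = ΣΣ(x−x̄ᵢ)² = 486.248
MSB = 72.197/2 = 36.0984; MSW = 486.248/15 = 32.4165
F = MSB/MSW = 1.1136
df = (2, 15)
p-value (upper-tail) = 0.35406
At α=0.1: p ≥ α → fail to reject H₀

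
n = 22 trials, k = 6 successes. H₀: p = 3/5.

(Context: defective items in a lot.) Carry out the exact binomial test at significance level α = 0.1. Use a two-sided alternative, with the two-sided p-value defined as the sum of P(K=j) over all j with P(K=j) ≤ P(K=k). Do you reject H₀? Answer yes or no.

Exact binomial: n=22, k=6, p₀=3/5=0.6000
P(X=j) = C(n,j)·p₀^j·(1−p₀)^(n−j); p = Σ P(X=j) over j with P(X=j) ≤ P(X=6)
p-value (two-sided) = 0.00348
At α=0.1: p < α → reject H₀

reject H₀: yes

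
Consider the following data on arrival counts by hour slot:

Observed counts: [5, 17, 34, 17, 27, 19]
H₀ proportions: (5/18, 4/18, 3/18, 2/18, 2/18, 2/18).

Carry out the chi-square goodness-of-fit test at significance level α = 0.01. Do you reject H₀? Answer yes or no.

n = 119; E_i = n·p_i = [33.06, 26.44, 19.83, 13.22, 13.22, 13.22]
χ² = (5−33.06)²/33.06 + (17−26.44)²/26.44 + (34−19.83)²/19.83 + (17−13.22)²/13.22 + (27−13.22)²/13.22 + (19−13.22)²/13.22 = 55.2647
df = 5
p-value (upper-tail) = 0.00000
At α=0.01: p < α → reject H₀

reject H₀: yes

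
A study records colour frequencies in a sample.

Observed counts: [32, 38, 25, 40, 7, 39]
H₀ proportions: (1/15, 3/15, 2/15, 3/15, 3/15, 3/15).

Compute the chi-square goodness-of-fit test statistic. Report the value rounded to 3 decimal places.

test statistic = 57.218

n = 181; E_i = n·p_i = [12.07, 36.20, 24.13, 36.20, 36.20, 36.20]
χ² = (32−12.07)²/12.07 + (38−36.20)²/36.20 + (25−24.13)²/24.13 + (40−36.20)²/36.20 + (7−36.20)²/36.20 + (39−36.20)²/36.20 = 57.2182
df = 5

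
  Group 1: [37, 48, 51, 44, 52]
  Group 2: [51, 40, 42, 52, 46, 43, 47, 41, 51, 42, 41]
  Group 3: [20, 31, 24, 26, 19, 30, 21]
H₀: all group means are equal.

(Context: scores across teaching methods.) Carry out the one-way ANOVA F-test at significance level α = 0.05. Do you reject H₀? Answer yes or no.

reject H₀: yes

Group means [46.40, 45.09, 24.43], grand mean 39.087
SSB = Σnᵢ(x̄ᵢ−x̄)² = 2168.003; SSW = ΣΣ(x−x̄ᵢ)² = 491.823
MSB = 2168.003/2 = 1084.0014; MSW = 491.823/20 = 24.5912
F = MSB/MSW = 44.0809
df = (2, 20)
p-value (upper-tail) = 0.00000
At α=0.05: p < α → reject H₀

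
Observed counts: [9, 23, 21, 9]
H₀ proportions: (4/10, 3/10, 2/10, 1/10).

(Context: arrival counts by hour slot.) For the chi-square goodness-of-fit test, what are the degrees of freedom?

degrees of freedom = 3

df = k − 1 = 4 − 1 = 3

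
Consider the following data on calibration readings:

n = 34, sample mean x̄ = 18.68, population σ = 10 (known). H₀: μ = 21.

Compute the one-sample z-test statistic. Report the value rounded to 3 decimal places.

SE = σ/√n = 10/√34 = 1.7150
z = (x̄−μ₀)/SE = (18.68−21)/1.7150 = -1.3528

test statistic = -1.353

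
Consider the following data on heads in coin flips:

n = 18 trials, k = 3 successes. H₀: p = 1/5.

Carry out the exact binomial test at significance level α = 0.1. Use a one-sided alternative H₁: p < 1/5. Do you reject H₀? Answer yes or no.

Exact binomial: n=18, k=3, p₀=1/5=0.2000
P(X≤3) from Σ C(n,i)·p₀^i·(1−p₀)^(n−i)
p-value (one-sided, H₁ less) = 0.50103
At α=0.1: p ≥ α → fail to reject H₀

reject H₀: no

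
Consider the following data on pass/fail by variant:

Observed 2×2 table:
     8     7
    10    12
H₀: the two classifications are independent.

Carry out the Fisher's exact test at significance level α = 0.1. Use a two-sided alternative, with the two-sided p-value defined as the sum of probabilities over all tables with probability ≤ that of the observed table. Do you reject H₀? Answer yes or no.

reject H₀: no

Margins: r₁=15, r₂=22, c₁=18, c₂=19, n=37
p_obs = C(15,8)·C(22,10)/C(37,18); sum pmf over tables with pmf ≤ p_obs
p-value (two-sided) = 0.74314
At α=0.1: p ≥ α → fail to reject H₀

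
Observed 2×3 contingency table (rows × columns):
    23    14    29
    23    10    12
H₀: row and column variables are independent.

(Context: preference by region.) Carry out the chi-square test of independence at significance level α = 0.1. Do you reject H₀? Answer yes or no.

Row totals [66, 45], col totals [46, 24, 41], n=111
χ² = (23−27.35)²/27.35 + (14−14.27)²/14.27 + (29−24.38)²/24.38 + (23−18.65)²/18.65 + (10−9.73)²/9.73 + (12−16.62)²/16.62 = 3.8814
df = 2
p-value (upper-tail) = 0.14360
At α=0.1: p ≥ α → fail to reject H₀

reject H₀: no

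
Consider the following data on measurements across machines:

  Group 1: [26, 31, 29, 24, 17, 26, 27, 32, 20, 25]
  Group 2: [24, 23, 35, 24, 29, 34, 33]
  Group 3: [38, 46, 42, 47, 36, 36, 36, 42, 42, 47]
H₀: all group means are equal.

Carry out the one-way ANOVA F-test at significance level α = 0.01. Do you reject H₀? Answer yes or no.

reject H₀: yes

Group means [25.70, 28.86, 41.20], grand mean 32.259
SSB = Σnᵢ(x̄ᵢ−x̄)² = 1310.628; SSW = ΣΣ(x−x̄ᵢ)² = 538.557
MSB = 1310.628/2 = 655.3140; MSW = 538.557/24 = 22.4399
F = MSB/MSW = 29.2031
df = (2, 24)
p-value (upper-tail) = 0.00000
At α=0.01: p < α → reject H₀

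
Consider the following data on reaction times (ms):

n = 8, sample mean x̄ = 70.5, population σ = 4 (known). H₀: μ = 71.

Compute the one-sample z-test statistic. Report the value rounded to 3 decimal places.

SE = σ/√n = 4/√8 = 1.4142
z = (x̄−μ₀)/SE = (70.5−71)/1.4142 = -0.3536

test statistic = -0.354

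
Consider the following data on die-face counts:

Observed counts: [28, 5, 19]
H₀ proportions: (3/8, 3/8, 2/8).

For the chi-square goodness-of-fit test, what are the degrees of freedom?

degrees of freedom = 2

df = k − 1 = 3 − 1 = 2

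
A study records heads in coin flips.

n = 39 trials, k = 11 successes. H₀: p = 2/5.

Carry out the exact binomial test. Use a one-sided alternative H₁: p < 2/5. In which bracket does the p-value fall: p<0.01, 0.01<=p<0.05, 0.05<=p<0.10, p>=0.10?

Exact binomial: n=39, k=11, p₀=2/5=0.4000
P(X≤11) from Σ C(n,i)·p₀^i·(1−p₀)^(n−i)
p-value (one-sided, H₁ less) = 0.08822
→ bracket: 0.05<=p<0.10

p-value bracket: 0.05<=p<0.10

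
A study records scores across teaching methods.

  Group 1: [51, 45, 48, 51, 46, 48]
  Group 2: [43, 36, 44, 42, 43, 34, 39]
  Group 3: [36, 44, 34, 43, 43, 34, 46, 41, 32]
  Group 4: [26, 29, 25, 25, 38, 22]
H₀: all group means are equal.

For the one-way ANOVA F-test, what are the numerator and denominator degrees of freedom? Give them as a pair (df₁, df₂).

k = 4 groups, N = 28 total
df = (k−1, N−k) = (4−1, 28−4) = (3, 24)

degrees of freedom = [3, 24]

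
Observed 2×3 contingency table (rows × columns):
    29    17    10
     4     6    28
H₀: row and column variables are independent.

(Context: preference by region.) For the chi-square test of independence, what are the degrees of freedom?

degrees of freedom = 2

df = (r−1)(c−1) = (2−1)·(3−1) = 2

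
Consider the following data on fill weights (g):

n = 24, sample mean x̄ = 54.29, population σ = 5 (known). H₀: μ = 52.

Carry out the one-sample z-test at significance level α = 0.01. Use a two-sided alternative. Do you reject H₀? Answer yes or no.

reject H₀: no

SE = σ/√n = 5/√24 = 1.0206
z = (x̄−μ₀)/SE = (54.29−52)/1.0206 = 2.2437
p-value (two-sided) = 0.02485
At α=0.01: p ≥ α → fail to reject H₀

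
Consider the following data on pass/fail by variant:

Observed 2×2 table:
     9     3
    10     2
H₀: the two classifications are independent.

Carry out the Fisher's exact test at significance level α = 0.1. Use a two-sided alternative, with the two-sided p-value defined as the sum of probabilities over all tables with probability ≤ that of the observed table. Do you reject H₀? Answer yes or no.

Margins: r₁=12, r₂=12, c₁=19, c₂=5, n=24
p_obs = C(12,9)·C(12,10)/C(24,19); sum pmf over tables with pmf ≤ p_obs
p-value (two-sided) = 1.00000
At α=0.1: p ≥ α → fail to reject H₀

reject H₀: no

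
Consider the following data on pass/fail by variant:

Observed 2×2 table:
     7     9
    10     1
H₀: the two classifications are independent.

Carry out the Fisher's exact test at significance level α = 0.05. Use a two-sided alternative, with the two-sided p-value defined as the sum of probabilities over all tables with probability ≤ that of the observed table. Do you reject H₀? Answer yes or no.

Margins: r₁=16, r₂=11, c₁=17, c₂=10, n=27
p_obs = C(16,7)·C(11,10)/C(27,17); sum pmf over tables with pmf ≤ p_obs
p-value (two-sided) = 0.01832
At α=0.05: p < α → reject H₀

reject H₀: yes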